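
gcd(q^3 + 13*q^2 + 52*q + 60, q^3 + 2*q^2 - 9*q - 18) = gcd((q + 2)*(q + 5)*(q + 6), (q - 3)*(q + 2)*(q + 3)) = q + 2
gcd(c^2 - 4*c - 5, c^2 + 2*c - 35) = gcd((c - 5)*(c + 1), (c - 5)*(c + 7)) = c - 5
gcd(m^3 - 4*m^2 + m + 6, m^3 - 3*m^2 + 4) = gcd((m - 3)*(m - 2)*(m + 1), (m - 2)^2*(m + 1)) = m^2 - m - 2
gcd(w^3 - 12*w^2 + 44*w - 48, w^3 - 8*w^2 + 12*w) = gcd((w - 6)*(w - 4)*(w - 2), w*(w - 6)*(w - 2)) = w^2 - 8*w + 12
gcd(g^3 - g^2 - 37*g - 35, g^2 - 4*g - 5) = g + 1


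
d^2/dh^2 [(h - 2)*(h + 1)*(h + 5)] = 6*h + 8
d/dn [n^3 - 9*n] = 3*n^2 - 9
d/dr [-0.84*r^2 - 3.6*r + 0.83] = -1.68*r - 3.6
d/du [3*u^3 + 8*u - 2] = 9*u^2 + 8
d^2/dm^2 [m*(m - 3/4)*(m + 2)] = 6*m + 5/2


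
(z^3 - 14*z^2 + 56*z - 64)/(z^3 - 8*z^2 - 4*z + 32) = (z - 4)/(z + 2)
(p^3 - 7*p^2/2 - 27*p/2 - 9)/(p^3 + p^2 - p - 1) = (p^2 - 9*p/2 - 9)/(p^2 - 1)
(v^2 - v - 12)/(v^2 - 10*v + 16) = (v^2 - v - 12)/(v^2 - 10*v + 16)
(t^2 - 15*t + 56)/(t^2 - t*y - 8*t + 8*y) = (7 - t)/(-t + y)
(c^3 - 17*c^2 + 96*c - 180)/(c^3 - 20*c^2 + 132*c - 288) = (c - 5)/(c - 8)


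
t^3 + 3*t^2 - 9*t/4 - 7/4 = (t - 1)*(t + 1/2)*(t + 7/2)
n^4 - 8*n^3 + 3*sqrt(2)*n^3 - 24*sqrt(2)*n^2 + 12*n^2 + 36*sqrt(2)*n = n*(n - 6)*(n - 2)*(n + 3*sqrt(2))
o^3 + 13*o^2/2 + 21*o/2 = o*(o + 3)*(o + 7/2)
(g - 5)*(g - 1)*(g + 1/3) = g^3 - 17*g^2/3 + 3*g + 5/3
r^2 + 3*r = r*(r + 3)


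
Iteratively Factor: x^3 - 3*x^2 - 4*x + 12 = (x - 2)*(x^2 - x - 6) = (x - 2)*(x + 2)*(x - 3)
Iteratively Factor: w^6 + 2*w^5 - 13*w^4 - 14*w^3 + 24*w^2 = (w - 3)*(w^5 + 5*w^4 + 2*w^3 - 8*w^2) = (w - 3)*(w + 2)*(w^4 + 3*w^3 - 4*w^2) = (w - 3)*(w + 2)*(w + 4)*(w^3 - w^2) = w*(w - 3)*(w + 2)*(w + 4)*(w^2 - w) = w^2*(w - 3)*(w + 2)*(w + 4)*(w - 1)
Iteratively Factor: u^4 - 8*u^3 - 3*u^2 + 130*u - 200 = (u + 4)*(u^3 - 12*u^2 + 45*u - 50) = (u - 5)*(u + 4)*(u^2 - 7*u + 10) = (u - 5)*(u - 2)*(u + 4)*(u - 5)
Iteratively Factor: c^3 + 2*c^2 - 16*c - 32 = (c + 4)*(c^2 - 2*c - 8) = (c - 4)*(c + 4)*(c + 2)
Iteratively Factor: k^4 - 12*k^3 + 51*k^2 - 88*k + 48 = (k - 4)*(k^3 - 8*k^2 + 19*k - 12) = (k - 4)*(k - 3)*(k^2 - 5*k + 4) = (k - 4)*(k - 3)*(k - 1)*(k - 4)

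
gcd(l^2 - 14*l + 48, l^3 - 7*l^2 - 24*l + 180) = l - 6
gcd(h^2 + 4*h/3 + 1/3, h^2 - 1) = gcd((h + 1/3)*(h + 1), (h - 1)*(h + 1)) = h + 1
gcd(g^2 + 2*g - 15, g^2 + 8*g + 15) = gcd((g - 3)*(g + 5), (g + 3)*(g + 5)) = g + 5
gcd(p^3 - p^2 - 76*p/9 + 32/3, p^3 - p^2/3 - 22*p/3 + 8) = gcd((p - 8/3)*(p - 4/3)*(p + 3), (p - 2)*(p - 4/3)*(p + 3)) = p^2 + 5*p/3 - 4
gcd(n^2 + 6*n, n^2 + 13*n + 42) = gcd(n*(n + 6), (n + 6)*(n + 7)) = n + 6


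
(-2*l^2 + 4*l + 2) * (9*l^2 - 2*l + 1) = -18*l^4 + 40*l^3 + 8*l^2 + 2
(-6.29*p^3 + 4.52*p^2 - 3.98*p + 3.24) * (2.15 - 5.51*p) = 34.6579*p^4 - 38.4287*p^3 + 31.6478*p^2 - 26.4094*p + 6.966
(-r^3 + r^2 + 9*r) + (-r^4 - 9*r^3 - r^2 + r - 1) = -r^4 - 10*r^3 + 10*r - 1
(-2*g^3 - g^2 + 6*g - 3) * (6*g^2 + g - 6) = -12*g^5 - 8*g^4 + 47*g^3 - 6*g^2 - 39*g + 18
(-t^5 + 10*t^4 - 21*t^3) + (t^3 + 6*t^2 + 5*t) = -t^5 + 10*t^4 - 20*t^3 + 6*t^2 + 5*t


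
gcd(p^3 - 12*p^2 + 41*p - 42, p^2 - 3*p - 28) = p - 7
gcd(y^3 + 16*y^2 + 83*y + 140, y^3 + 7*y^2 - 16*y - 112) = y^2 + 11*y + 28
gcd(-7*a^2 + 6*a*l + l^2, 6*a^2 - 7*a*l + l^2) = a - l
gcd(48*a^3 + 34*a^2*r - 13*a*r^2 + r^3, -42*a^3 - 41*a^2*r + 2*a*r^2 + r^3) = -6*a^2 - 5*a*r + r^2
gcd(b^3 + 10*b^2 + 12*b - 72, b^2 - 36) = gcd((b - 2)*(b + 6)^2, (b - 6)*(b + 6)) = b + 6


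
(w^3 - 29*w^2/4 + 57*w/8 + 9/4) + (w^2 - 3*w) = w^3 - 25*w^2/4 + 33*w/8 + 9/4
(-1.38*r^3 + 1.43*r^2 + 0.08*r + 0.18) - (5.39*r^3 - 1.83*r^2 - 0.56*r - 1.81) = -6.77*r^3 + 3.26*r^2 + 0.64*r + 1.99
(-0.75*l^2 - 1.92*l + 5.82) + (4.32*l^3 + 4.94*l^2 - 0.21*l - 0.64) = 4.32*l^3 + 4.19*l^2 - 2.13*l + 5.18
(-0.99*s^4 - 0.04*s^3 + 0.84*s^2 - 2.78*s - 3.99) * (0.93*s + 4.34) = -0.9207*s^5 - 4.3338*s^4 + 0.6076*s^3 + 1.0602*s^2 - 15.7759*s - 17.3166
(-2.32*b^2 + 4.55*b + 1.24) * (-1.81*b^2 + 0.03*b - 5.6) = 4.1992*b^4 - 8.3051*b^3 + 10.8841*b^2 - 25.4428*b - 6.944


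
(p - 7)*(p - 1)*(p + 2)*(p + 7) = p^4 + p^3 - 51*p^2 - 49*p + 98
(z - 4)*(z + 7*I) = z^2 - 4*z + 7*I*z - 28*I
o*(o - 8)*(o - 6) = o^3 - 14*o^2 + 48*o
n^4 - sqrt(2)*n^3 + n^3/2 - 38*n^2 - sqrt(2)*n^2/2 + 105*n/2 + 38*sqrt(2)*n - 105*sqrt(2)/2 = (n - 5)*(n - 3/2)*(n + 7)*(n - sqrt(2))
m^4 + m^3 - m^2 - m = m*(m - 1)*(m + 1)^2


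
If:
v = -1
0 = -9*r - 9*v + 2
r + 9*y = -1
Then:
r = 11/9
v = -1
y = -20/81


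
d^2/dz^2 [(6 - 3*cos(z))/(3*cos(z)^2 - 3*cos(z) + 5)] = 6*(-81*(1 - cos(2*z))^2*cos(z) + 63*(1 - cos(2*z))^2 + 272*cos(z) - 198*cos(2*z) - 18*cos(3*z) + 18*cos(5*z) - 234)/(6*cos(z) - 3*cos(2*z) - 13)^3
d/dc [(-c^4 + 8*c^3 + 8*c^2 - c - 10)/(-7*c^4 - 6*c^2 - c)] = 2*(28*c^6 + 62*c^5 - 33*c^4 - 148*c^3 - 7*c^2 - 60*c - 5)/(c^2*(49*c^6 + 84*c^4 + 14*c^3 + 36*c^2 + 12*c + 1))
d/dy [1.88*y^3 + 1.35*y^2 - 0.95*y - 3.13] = 5.64*y^2 + 2.7*y - 0.95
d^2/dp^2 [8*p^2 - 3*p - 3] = 16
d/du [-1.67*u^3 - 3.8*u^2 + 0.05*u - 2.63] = -5.01*u^2 - 7.6*u + 0.05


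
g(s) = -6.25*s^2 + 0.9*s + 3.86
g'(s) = 0.9 - 12.5*s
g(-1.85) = -19.20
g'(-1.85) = 24.02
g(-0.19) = 3.46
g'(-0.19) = 3.28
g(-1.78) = -17.54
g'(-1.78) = 23.15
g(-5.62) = -198.60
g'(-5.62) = 71.15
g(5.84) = -204.04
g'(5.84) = -72.10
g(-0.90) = -2.01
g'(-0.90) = 12.15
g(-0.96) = -2.76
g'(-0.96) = 12.90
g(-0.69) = 0.26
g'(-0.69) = 9.52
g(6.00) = -215.74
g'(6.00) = -74.10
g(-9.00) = -510.49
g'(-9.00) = 113.40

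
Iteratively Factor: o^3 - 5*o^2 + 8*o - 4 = (o - 1)*(o^2 - 4*o + 4) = (o - 2)*(o - 1)*(o - 2)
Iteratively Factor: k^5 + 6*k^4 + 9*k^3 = (k + 3)*(k^4 + 3*k^3) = k*(k + 3)*(k^3 + 3*k^2) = k^2*(k + 3)*(k^2 + 3*k) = k^2*(k + 3)^2*(k)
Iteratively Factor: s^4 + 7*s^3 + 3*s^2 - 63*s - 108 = (s - 3)*(s^3 + 10*s^2 + 33*s + 36) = (s - 3)*(s + 4)*(s^2 + 6*s + 9) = (s - 3)*(s + 3)*(s + 4)*(s + 3)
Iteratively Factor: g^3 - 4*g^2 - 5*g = (g)*(g^2 - 4*g - 5) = g*(g - 5)*(g + 1)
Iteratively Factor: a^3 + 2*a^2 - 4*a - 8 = (a - 2)*(a^2 + 4*a + 4) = (a - 2)*(a + 2)*(a + 2)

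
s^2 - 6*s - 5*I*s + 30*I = (s - 6)*(s - 5*I)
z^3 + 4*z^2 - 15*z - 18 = (z - 3)*(z + 1)*(z + 6)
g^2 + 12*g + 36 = (g + 6)^2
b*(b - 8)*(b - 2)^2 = b^4 - 12*b^3 + 36*b^2 - 32*b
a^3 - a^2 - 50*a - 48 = (a - 8)*(a + 1)*(a + 6)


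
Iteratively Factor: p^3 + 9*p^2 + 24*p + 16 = (p + 1)*(p^2 + 8*p + 16) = (p + 1)*(p + 4)*(p + 4)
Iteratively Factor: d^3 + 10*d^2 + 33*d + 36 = (d + 3)*(d^2 + 7*d + 12) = (d + 3)*(d + 4)*(d + 3)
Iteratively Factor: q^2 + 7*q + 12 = (q + 4)*(q + 3)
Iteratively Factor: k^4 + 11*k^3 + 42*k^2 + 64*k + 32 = (k + 4)*(k^3 + 7*k^2 + 14*k + 8) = (k + 2)*(k + 4)*(k^2 + 5*k + 4) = (k + 1)*(k + 2)*(k + 4)*(k + 4)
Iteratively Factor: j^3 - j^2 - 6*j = (j - 3)*(j^2 + 2*j) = (j - 3)*(j + 2)*(j)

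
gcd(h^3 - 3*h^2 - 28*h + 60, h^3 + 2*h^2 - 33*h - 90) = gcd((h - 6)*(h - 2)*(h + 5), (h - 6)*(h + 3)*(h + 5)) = h^2 - h - 30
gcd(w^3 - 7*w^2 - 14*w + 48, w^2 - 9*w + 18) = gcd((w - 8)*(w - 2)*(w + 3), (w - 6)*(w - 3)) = 1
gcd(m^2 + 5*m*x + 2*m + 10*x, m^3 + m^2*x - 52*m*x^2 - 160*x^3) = m + 5*x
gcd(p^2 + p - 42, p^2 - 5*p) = 1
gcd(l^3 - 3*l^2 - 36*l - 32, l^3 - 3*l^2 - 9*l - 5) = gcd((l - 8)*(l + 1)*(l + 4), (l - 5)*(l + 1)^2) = l + 1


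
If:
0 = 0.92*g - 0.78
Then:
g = 0.85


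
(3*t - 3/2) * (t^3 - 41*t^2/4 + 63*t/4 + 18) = 3*t^4 - 129*t^3/4 + 501*t^2/8 + 243*t/8 - 27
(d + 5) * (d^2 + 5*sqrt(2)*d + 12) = d^3 + 5*d^2 + 5*sqrt(2)*d^2 + 12*d + 25*sqrt(2)*d + 60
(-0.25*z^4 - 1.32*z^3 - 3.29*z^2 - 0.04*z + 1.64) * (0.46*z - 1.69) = -0.115*z^5 - 0.1847*z^4 + 0.7174*z^3 + 5.5417*z^2 + 0.822*z - 2.7716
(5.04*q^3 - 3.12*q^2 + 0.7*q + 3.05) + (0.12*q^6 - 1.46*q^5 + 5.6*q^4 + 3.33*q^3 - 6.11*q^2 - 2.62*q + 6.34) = 0.12*q^6 - 1.46*q^5 + 5.6*q^4 + 8.37*q^3 - 9.23*q^2 - 1.92*q + 9.39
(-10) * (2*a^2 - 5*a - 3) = -20*a^2 + 50*a + 30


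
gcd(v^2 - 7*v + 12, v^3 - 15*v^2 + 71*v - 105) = v - 3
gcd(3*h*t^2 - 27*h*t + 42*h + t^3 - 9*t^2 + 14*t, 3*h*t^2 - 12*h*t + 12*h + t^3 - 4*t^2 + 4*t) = 3*h*t - 6*h + t^2 - 2*t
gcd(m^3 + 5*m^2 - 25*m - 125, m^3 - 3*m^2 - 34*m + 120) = m - 5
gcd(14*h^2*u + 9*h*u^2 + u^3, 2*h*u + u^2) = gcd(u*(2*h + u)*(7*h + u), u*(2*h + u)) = 2*h*u + u^2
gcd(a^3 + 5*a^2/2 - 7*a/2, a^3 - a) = a^2 - a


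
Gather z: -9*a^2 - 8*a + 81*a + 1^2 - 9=-9*a^2 + 73*a - 8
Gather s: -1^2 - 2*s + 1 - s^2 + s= -s^2 - s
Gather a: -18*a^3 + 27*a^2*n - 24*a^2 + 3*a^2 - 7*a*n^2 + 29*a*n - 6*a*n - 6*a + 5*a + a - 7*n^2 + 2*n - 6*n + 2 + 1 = -18*a^3 + a^2*(27*n - 21) + a*(-7*n^2 + 23*n) - 7*n^2 - 4*n + 3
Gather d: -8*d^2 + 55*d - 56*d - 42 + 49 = -8*d^2 - d + 7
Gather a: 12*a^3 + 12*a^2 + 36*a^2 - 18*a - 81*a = 12*a^3 + 48*a^2 - 99*a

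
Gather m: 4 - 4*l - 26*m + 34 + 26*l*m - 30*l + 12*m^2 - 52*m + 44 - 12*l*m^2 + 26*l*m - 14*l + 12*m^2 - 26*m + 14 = -48*l + m^2*(24 - 12*l) + m*(52*l - 104) + 96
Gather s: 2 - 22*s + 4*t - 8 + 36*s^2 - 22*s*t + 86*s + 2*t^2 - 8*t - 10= 36*s^2 + s*(64 - 22*t) + 2*t^2 - 4*t - 16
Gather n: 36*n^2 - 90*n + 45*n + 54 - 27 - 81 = 36*n^2 - 45*n - 54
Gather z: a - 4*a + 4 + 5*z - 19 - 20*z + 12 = -3*a - 15*z - 3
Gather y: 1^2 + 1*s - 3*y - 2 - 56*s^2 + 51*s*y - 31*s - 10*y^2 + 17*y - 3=-56*s^2 - 30*s - 10*y^2 + y*(51*s + 14) - 4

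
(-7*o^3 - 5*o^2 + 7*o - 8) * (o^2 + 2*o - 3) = -7*o^5 - 19*o^4 + 18*o^3 + 21*o^2 - 37*o + 24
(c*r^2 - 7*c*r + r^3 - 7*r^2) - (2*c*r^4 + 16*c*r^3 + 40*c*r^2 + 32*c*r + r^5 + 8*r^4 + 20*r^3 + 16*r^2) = -2*c*r^4 - 16*c*r^3 - 39*c*r^2 - 39*c*r - r^5 - 8*r^4 - 19*r^3 - 23*r^2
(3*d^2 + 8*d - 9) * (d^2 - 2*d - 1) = 3*d^4 + 2*d^3 - 28*d^2 + 10*d + 9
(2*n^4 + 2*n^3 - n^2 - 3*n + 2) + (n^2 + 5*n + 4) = 2*n^4 + 2*n^3 + 2*n + 6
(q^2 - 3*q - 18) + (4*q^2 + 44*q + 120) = 5*q^2 + 41*q + 102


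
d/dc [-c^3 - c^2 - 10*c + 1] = -3*c^2 - 2*c - 10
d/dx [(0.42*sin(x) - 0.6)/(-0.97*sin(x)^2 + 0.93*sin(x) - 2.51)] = (0.4074*sin(x)^2 - 1.164*sin(x) - 0.4962)*cos(x)/(0.9409*sin(x)^4 - 1.8042*sin(x)^3 + 5.7343*sin(x)^2 - 4.6686*sin(x) + 6.3001)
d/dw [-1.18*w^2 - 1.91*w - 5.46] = -2.36*w - 1.91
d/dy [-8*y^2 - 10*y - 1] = -16*y - 10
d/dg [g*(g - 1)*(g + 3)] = 3*g^2 + 4*g - 3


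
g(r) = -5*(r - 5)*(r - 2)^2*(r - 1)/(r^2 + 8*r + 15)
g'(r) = -5*(-2*r - 8)*(r - 5)*(r - 2)^2*(r - 1)/(r^2 + 8*r + 15)^2 - 5*(r - 5)*(r - 2)^2/(r^2 + 8*r + 15) - 5*(r - 5)*(r - 1)*(2*r - 4)/(r^2 + 8*r + 15) - 5*(r - 2)^2*(r - 1)/(r^2 + 8*r + 15)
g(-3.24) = 11355.38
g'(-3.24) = 32471.82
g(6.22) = -5.48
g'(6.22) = -7.06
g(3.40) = 0.70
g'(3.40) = 0.66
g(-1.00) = -67.50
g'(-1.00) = 140.62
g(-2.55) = -2516.46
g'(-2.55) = 8767.55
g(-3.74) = 7319.50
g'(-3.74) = -849.93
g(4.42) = 0.83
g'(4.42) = -0.70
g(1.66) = 0.04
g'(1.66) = -0.21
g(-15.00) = -3853.33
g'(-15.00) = 180.39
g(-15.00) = -3853.33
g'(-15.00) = 180.39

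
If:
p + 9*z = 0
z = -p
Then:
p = 0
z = 0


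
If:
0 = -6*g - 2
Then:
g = -1/3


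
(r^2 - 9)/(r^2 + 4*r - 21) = (r + 3)/(r + 7)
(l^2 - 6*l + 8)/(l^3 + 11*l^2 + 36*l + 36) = (l^2 - 6*l + 8)/(l^3 + 11*l^2 + 36*l + 36)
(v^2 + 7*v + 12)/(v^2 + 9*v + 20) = (v + 3)/(v + 5)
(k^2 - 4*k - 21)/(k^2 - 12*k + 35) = (k + 3)/(k - 5)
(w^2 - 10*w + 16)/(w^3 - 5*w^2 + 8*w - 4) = (w - 8)/(w^2 - 3*w + 2)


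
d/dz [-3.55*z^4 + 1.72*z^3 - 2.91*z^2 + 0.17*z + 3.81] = -14.2*z^3 + 5.16*z^2 - 5.82*z + 0.17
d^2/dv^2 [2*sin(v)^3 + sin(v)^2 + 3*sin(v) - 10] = -18*sin(v)^3 - 4*sin(v)^2 + 9*sin(v) + 2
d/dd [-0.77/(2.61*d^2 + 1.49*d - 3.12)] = (4.0194*d + 1.1473)/(2.61*d^2 + 1.49*d - 3.12)^2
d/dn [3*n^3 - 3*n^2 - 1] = 3*n*(3*n - 2)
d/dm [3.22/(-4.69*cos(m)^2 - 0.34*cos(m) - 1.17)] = -(30.2036*cos(m) + 1.0948)*sin(m)/(4.69*cos(m)^2 + 0.34*cos(m) + 1.17)^2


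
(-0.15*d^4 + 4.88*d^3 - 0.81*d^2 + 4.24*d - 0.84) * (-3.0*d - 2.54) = 0.45*d^5 - 14.259*d^4 - 9.9652*d^3 - 10.6626*d^2 - 8.2496*d + 2.1336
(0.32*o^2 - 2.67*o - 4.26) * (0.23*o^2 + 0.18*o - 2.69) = 0.0736*o^4 - 0.5565*o^3 - 2.3212*o^2 + 6.4155*o + 11.4594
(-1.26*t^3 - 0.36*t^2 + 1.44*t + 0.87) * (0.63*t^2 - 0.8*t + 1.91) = -0.7938*t^5 + 0.7812*t^4 - 1.2114*t^3 - 1.2915*t^2 + 2.0544*t + 1.6617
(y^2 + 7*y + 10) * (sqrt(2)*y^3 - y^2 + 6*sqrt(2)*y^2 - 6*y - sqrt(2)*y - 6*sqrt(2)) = sqrt(2)*y^5 - y^4 + 13*sqrt(2)*y^4 - 13*y^3 + 51*sqrt(2)*y^3 - 52*y^2 + 47*sqrt(2)*y^2 - 52*sqrt(2)*y - 60*y - 60*sqrt(2)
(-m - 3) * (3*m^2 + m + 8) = -3*m^3 - 10*m^2 - 11*m - 24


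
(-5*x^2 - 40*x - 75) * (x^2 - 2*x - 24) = -5*x^4 - 30*x^3 + 125*x^2 + 1110*x + 1800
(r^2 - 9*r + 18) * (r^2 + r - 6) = r^4 - 8*r^3 + 3*r^2 + 72*r - 108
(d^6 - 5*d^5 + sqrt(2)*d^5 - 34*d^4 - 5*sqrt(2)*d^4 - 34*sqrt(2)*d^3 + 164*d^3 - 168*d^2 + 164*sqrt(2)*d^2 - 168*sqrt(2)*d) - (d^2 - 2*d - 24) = d^6 - 5*d^5 + sqrt(2)*d^5 - 34*d^4 - 5*sqrt(2)*d^4 - 34*sqrt(2)*d^3 + 164*d^3 - 169*d^2 + 164*sqrt(2)*d^2 - 168*sqrt(2)*d + 2*d + 24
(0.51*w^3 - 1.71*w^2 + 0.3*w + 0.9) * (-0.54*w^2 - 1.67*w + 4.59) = -0.2754*w^5 + 0.0717*w^4 + 5.0346*w^3 - 8.8359*w^2 - 0.126*w + 4.131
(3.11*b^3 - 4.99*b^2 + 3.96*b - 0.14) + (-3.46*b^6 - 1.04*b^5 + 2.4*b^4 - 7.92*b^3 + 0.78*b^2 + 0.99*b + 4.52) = -3.46*b^6 - 1.04*b^5 + 2.4*b^4 - 4.81*b^3 - 4.21*b^2 + 4.95*b + 4.38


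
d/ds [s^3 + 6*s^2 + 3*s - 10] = 3*s^2 + 12*s + 3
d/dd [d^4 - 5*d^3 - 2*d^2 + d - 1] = 4*d^3 - 15*d^2 - 4*d + 1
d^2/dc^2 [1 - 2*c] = 0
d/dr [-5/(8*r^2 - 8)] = 5*r/(4*(r^2 - 1)^2)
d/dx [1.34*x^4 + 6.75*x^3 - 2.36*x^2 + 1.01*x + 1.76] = 5.36*x^3 + 20.25*x^2 - 4.72*x + 1.01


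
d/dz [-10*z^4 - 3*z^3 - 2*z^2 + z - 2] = -40*z^3 - 9*z^2 - 4*z + 1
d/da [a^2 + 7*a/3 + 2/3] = 2*a + 7/3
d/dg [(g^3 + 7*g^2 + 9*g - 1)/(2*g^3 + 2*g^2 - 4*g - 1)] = (-12*g^4 - 44*g^3 - 43*g^2 - 10*g - 13)/(4*g^6 + 8*g^5 - 12*g^4 - 20*g^3 + 12*g^2 + 8*g + 1)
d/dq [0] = 0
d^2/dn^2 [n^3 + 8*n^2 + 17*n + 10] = 6*n + 16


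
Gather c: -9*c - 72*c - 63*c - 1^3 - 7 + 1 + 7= -144*c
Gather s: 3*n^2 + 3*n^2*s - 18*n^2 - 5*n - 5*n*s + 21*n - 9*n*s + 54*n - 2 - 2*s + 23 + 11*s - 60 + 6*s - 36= -15*n^2 + 70*n + s*(3*n^2 - 14*n + 15) - 75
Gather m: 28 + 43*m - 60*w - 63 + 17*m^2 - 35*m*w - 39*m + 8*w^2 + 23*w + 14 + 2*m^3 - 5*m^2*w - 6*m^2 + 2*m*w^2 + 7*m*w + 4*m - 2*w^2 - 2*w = 2*m^3 + m^2*(11 - 5*w) + m*(2*w^2 - 28*w + 8) + 6*w^2 - 39*w - 21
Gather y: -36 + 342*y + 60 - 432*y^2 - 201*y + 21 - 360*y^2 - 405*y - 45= -792*y^2 - 264*y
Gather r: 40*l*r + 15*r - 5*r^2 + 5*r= -5*r^2 + r*(40*l + 20)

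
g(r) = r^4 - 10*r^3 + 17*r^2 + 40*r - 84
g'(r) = 4*r^3 - 30*r^2 + 34*r + 40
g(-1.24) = -86.03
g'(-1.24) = -55.91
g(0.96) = -37.93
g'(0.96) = 48.53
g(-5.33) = 2507.01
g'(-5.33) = -1599.16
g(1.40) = -18.28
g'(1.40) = 39.78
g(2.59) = 4.90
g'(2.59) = -3.69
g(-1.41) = -74.62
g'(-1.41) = -78.80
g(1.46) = -15.94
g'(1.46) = 38.14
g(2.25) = 3.79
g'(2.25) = 10.19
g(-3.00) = 300.00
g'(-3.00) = -440.00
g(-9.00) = 14784.00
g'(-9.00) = -5612.00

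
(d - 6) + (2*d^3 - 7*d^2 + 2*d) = 2*d^3 - 7*d^2 + 3*d - 6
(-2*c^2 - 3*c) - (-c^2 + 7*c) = -c^2 - 10*c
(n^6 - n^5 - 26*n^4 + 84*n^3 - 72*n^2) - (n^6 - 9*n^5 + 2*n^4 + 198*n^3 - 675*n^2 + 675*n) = 8*n^5 - 28*n^4 - 114*n^3 + 603*n^2 - 675*n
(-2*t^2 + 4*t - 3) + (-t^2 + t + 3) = -3*t^2 + 5*t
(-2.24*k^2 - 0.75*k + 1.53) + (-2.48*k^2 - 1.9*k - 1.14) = -4.72*k^2 - 2.65*k + 0.39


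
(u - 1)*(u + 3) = u^2 + 2*u - 3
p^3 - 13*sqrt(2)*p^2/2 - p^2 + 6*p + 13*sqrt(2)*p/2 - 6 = (p - 1)*(p - 6*sqrt(2))*(p - sqrt(2)/2)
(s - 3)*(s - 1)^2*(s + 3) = s^4 - 2*s^3 - 8*s^2 + 18*s - 9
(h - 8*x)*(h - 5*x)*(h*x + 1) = h^3*x - 13*h^2*x^2 + h^2 + 40*h*x^3 - 13*h*x + 40*x^2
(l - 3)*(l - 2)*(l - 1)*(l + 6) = l^4 - 25*l^2 + 60*l - 36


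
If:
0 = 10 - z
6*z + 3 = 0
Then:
No Solution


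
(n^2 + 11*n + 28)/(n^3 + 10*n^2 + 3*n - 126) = (n + 4)/(n^2 + 3*n - 18)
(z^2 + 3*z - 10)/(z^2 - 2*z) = (z + 5)/z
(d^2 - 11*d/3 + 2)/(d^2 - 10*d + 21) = (d - 2/3)/(d - 7)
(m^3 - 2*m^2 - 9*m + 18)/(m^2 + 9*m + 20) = (m^3 - 2*m^2 - 9*m + 18)/(m^2 + 9*m + 20)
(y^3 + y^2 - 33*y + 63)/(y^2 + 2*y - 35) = (y^2 - 6*y + 9)/(y - 5)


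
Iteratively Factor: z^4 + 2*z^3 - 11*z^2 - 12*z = (z)*(z^3 + 2*z^2 - 11*z - 12) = z*(z + 1)*(z^2 + z - 12) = z*(z - 3)*(z + 1)*(z + 4)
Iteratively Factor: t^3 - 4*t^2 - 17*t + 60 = (t - 5)*(t^2 + t - 12) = (t - 5)*(t - 3)*(t + 4)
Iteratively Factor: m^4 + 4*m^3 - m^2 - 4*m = (m + 1)*(m^3 + 3*m^2 - 4*m) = (m + 1)*(m + 4)*(m^2 - m) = (m - 1)*(m + 1)*(m + 4)*(m)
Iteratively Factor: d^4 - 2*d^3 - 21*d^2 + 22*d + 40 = (d - 5)*(d^3 + 3*d^2 - 6*d - 8) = (d - 5)*(d + 4)*(d^2 - d - 2) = (d - 5)*(d - 2)*(d + 4)*(d + 1)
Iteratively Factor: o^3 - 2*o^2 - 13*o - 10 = (o - 5)*(o^2 + 3*o + 2) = (o - 5)*(o + 2)*(o + 1)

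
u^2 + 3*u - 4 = (u - 1)*(u + 4)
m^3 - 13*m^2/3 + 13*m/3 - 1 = (m - 3)*(m - 1)*(m - 1/3)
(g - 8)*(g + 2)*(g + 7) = g^3 + g^2 - 58*g - 112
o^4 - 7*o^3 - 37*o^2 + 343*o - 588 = (o - 7)*(o - 4)*(o - 3)*(o + 7)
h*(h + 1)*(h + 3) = h^3 + 4*h^2 + 3*h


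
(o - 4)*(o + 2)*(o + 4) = o^3 + 2*o^2 - 16*o - 32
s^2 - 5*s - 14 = (s - 7)*(s + 2)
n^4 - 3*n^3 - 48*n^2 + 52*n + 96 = (n - 8)*(n - 2)*(n + 1)*(n + 6)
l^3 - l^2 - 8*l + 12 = (l - 2)^2*(l + 3)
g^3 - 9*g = g*(g - 3)*(g + 3)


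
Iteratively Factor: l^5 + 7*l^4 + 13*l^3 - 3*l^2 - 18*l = (l + 3)*(l^4 + 4*l^3 + l^2 - 6*l) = (l + 3)^2*(l^3 + l^2 - 2*l) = (l - 1)*(l + 3)^2*(l^2 + 2*l) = l*(l - 1)*(l + 3)^2*(l + 2)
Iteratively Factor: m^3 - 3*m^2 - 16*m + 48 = (m - 4)*(m^2 + m - 12) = (m - 4)*(m - 3)*(m + 4)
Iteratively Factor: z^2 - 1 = (z + 1)*(z - 1)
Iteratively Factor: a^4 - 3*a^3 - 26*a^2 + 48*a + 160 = (a + 4)*(a^3 - 7*a^2 + 2*a + 40) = (a - 4)*(a + 4)*(a^2 - 3*a - 10) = (a - 4)*(a + 2)*(a + 4)*(a - 5)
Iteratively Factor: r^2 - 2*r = (r)*(r - 2)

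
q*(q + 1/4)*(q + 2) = q^3 + 9*q^2/4 + q/2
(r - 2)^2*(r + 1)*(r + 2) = r^4 - r^3 - 6*r^2 + 4*r + 8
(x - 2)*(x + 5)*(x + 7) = x^3 + 10*x^2 + 11*x - 70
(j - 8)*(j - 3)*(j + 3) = j^3 - 8*j^2 - 9*j + 72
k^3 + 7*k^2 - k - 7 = (k - 1)*(k + 1)*(k + 7)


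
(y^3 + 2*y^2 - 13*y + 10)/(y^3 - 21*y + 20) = (y - 2)/(y - 4)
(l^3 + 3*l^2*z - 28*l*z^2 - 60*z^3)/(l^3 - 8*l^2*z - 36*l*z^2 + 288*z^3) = (l^2 - 3*l*z - 10*z^2)/(l^2 - 14*l*z + 48*z^2)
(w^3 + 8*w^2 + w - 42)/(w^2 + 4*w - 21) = (w^2 + w - 6)/(w - 3)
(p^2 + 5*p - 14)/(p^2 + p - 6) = (p + 7)/(p + 3)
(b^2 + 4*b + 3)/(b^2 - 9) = (b + 1)/(b - 3)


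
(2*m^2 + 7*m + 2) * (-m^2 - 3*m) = -2*m^4 - 13*m^3 - 23*m^2 - 6*m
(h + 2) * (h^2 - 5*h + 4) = h^3 - 3*h^2 - 6*h + 8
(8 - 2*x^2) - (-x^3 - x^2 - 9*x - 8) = x^3 - x^2 + 9*x + 16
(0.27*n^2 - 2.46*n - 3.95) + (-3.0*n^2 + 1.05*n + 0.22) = -2.73*n^2 - 1.41*n - 3.73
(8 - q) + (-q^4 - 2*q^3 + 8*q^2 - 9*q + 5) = -q^4 - 2*q^3 + 8*q^2 - 10*q + 13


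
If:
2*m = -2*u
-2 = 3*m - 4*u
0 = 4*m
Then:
No Solution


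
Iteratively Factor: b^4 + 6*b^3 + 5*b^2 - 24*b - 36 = (b + 2)*(b^3 + 4*b^2 - 3*b - 18) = (b - 2)*(b + 2)*(b^2 + 6*b + 9) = (b - 2)*(b + 2)*(b + 3)*(b + 3)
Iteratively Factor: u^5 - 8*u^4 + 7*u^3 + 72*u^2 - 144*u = (u - 3)*(u^4 - 5*u^3 - 8*u^2 + 48*u) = (u - 4)*(u - 3)*(u^3 - u^2 - 12*u) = (u - 4)^2*(u - 3)*(u^2 + 3*u) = (u - 4)^2*(u - 3)*(u + 3)*(u)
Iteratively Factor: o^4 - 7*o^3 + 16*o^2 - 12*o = (o - 3)*(o^3 - 4*o^2 + 4*o) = (o - 3)*(o - 2)*(o^2 - 2*o) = o*(o - 3)*(o - 2)*(o - 2)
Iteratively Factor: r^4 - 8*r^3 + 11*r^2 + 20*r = (r - 5)*(r^3 - 3*r^2 - 4*r) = (r - 5)*(r - 4)*(r^2 + r) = (r - 5)*(r - 4)*(r + 1)*(r)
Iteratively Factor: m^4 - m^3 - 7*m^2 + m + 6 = (m - 3)*(m^3 + 2*m^2 - m - 2) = (m - 3)*(m + 1)*(m^2 + m - 2) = (m - 3)*(m - 1)*(m + 1)*(m + 2)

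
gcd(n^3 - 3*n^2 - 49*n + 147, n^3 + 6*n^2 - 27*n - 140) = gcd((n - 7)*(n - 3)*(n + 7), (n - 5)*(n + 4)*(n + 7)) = n + 7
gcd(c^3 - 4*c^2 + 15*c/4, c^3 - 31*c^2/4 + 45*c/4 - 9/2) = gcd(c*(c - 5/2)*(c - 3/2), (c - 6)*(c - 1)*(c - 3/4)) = 1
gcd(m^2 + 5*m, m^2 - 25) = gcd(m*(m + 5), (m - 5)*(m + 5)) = m + 5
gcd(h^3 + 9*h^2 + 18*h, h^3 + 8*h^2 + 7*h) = h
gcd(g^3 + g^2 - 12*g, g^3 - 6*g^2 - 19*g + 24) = 1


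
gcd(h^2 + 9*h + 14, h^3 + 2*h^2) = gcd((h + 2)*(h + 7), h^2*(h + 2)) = h + 2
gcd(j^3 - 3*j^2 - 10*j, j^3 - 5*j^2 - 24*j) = j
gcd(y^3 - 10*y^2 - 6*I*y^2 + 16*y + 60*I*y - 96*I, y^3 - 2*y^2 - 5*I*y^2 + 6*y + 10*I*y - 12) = y^2 + y*(-2 - 6*I) + 12*I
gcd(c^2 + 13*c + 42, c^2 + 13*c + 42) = c^2 + 13*c + 42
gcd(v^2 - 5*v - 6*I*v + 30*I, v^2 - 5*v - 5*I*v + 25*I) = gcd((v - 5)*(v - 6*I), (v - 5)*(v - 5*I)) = v - 5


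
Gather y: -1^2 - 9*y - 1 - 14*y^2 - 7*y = -14*y^2 - 16*y - 2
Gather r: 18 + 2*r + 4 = 2*r + 22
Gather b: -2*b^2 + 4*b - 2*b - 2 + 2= -2*b^2 + 2*b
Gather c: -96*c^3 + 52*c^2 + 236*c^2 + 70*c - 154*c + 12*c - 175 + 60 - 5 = -96*c^3 + 288*c^2 - 72*c - 120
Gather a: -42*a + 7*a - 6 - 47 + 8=-35*a - 45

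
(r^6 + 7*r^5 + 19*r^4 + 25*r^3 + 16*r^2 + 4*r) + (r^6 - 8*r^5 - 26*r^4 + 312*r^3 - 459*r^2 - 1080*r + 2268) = 2*r^6 - r^5 - 7*r^4 + 337*r^3 - 443*r^2 - 1076*r + 2268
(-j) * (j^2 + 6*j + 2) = -j^3 - 6*j^2 - 2*j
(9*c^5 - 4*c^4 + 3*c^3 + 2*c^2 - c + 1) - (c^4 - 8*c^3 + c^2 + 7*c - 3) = 9*c^5 - 5*c^4 + 11*c^3 + c^2 - 8*c + 4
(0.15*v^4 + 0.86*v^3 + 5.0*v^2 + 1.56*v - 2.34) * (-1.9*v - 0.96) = -0.285*v^5 - 1.778*v^4 - 10.3256*v^3 - 7.764*v^2 + 2.9484*v + 2.2464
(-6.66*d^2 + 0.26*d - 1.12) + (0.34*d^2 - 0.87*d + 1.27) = -6.32*d^2 - 0.61*d + 0.15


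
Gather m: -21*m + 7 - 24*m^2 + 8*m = -24*m^2 - 13*m + 7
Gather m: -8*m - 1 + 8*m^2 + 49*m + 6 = 8*m^2 + 41*m + 5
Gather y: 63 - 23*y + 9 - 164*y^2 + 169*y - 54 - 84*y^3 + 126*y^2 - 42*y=-84*y^3 - 38*y^2 + 104*y + 18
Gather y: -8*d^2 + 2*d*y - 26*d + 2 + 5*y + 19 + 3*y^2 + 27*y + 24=-8*d^2 - 26*d + 3*y^2 + y*(2*d + 32) + 45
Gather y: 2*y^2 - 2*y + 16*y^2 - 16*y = 18*y^2 - 18*y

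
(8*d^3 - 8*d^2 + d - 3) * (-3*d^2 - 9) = -24*d^5 + 24*d^4 - 75*d^3 + 81*d^2 - 9*d + 27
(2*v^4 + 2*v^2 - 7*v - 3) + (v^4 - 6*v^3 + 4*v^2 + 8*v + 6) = 3*v^4 - 6*v^3 + 6*v^2 + v + 3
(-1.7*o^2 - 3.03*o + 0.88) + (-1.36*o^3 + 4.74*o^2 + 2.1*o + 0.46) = -1.36*o^3 + 3.04*o^2 - 0.93*o + 1.34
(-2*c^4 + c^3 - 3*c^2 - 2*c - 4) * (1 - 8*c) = 16*c^5 - 10*c^4 + 25*c^3 + 13*c^2 + 30*c - 4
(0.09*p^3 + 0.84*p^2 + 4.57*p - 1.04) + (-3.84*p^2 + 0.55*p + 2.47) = 0.09*p^3 - 3.0*p^2 + 5.12*p + 1.43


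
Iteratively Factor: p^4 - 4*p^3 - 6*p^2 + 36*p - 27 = (p + 3)*(p^3 - 7*p^2 + 15*p - 9) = (p - 3)*(p + 3)*(p^2 - 4*p + 3) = (p - 3)*(p - 1)*(p + 3)*(p - 3)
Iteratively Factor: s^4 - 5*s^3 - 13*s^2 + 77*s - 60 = (s - 1)*(s^3 - 4*s^2 - 17*s + 60) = (s - 1)*(s + 4)*(s^2 - 8*s + 15) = (s - 5)*(s - 1)*(s + 4)*(s - 3)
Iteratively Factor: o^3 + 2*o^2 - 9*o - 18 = (o + 3)*(o^2 - o - 6) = (o + 2)*(o + 3)*(o - 3)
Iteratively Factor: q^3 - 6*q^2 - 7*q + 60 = (q + 3)*(q^2 - 9*q + 20) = (q - 4)*(q + 3)*(q - 5)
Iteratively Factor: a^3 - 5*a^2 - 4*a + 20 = (a + 2)*(a^2 - 7*a + 10) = (a - 2)*(a + 2)*(a - 5)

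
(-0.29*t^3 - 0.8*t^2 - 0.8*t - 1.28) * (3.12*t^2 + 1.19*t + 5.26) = -0.9048*t^5 - 2.8411*t^4 - 4.9734*t^3 - 9.1536*t^2 - 5.7312*t - 6.7328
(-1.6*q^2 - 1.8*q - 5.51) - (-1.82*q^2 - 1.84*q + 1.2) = 0.22*q^2 + 0.04*q - 6.71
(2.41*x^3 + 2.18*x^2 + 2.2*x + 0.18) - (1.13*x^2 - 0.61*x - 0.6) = 2.41*x^3 + 1.05*x^2 + 2.81*x + 0.78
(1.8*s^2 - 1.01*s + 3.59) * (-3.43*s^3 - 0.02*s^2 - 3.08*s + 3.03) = -6.174*s^5 + 3.4283*s^4 - 17.8375*s^3 + 8.493*s^2 - 14.1175*s + 10.8777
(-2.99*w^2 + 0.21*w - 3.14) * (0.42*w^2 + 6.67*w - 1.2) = -1.2558*w^4 - 19.8551*w^3 + 3.6699*w^2 - 21.1958*w + 3.768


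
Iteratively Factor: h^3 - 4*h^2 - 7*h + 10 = (h - 5)*(h^2 + h - 2) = (h - 5)*(h + 2)*(h - 1)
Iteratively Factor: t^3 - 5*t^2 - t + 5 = (t - 1)*(t^2 - 4*t - 5) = (t - 1)*(t + 1)*(t - 5)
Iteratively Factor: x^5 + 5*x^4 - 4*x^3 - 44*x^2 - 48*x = (x + 4)*(x^4 + x^3 - 8*x^2 - 12*x) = x*(x + 4)*(x^3 + x^2 - 8*x - 12) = x*(x + 2)*(x + 4)*(x^2 - x - 6) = x*(x + 2)^2*(x + 4)*(x - 3)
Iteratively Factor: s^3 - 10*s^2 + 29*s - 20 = (s - 4)*(s^2 - 6*s + 5) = (s - 4)*(s - 1)*(s - 5)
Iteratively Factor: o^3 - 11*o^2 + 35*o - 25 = (o - 5)*(o^2 - 6*o + 5) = (o - 5)*(o - 1)*(o - 5)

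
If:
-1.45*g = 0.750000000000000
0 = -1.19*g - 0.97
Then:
No Solution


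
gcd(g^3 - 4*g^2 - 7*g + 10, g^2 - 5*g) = g - 5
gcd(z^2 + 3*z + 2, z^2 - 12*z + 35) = 1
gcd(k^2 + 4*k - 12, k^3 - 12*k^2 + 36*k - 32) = k - 2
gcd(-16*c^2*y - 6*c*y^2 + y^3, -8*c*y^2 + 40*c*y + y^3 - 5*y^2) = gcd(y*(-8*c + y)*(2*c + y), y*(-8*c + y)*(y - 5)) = -8*c*y + y^2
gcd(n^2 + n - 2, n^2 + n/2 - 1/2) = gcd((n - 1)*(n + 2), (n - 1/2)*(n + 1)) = 1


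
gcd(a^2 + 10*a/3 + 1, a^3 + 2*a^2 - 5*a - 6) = a + 3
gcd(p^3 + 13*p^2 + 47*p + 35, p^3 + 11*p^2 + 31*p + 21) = p^2 + 8*p + 7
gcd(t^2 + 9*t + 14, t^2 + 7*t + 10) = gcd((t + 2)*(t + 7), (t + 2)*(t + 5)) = t + 2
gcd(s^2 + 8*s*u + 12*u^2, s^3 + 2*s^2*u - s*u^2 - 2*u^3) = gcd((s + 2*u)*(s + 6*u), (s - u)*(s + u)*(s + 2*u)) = s + 2*u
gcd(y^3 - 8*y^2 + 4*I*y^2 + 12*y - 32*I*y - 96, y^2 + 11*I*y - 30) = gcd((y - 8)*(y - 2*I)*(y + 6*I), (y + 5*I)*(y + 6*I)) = y + 6*I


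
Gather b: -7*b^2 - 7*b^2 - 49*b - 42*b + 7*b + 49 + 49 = -14*b^2 - 84*b + 98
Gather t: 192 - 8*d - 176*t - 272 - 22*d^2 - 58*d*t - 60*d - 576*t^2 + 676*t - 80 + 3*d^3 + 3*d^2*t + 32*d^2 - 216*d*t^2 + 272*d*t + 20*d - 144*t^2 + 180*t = 3*d^3 + 10*d^2 - 48*d + t^2*(-216*d - 720) + t*(3*d^2 + 214*d + 680) - 160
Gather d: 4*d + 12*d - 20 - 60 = 16*d - 80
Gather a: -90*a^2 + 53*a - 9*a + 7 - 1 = -90*a^2 + 44*a + 6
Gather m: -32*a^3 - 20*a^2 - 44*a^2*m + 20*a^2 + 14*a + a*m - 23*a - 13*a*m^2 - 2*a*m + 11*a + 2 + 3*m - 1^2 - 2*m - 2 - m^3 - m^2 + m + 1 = -32*a^3 + 2*a - m^3 + m^2*(-13*a - 1) + m*(-44*a^2 - a + 2)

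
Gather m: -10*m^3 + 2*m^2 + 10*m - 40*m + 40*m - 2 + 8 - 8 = -10*m^3 + 2*m^2 + 10*m - 2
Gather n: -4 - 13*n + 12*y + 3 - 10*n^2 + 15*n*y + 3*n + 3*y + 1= -10*n^2 + n*(15*y - 10) + 15*y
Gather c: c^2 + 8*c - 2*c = c^2 + 6*c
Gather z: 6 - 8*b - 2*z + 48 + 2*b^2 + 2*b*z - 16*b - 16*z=2*b^2 - 24*b + z*(2*b - 18) + 54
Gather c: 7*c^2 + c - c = 7*c^2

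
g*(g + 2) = g^2 + 2*g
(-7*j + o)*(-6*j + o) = 42*j^2 - 13*j*o + o^2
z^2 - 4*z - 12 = (z - 6)*(z + 2)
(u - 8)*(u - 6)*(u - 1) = u^3 - 15*u^2 + 62*u - 48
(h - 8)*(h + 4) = h^2 - 4*h - 32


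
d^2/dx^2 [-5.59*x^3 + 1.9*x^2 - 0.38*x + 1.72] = 3.8 - 33.54*x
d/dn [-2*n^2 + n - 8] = 1 - 4*n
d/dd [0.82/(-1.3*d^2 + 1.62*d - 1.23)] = (2.132*d - 1.3284)/(1.3*d^2 - 1.62*d + 1.23)^2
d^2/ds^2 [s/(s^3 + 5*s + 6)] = 2*(s*(3*s^2 + 5)^2 - (6*s^2 + 5)*(s^3 + 5*s + 6))/(s^3 + 5*s + 6)^3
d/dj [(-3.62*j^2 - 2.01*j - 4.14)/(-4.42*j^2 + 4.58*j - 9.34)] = (-25.4638*j^2 + 31.024*j + 37.7346)/(19.5364*j^4 - 40.4872*j^3 + 103.542*j^2 - 85.5544*j + 87.2356)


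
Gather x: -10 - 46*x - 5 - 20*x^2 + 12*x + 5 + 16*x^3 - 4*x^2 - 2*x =16*x^3 - 24*x^2 - 36*x - 10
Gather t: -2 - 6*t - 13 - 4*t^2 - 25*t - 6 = -4*t^2 - 31*t - 21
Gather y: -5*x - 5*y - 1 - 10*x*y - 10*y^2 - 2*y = -5*x - 10*y^2 + y*(-10*x - 7) - 1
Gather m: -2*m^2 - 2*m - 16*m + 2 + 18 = -2*m^2 - 18*m + 20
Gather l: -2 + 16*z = 16*z - 2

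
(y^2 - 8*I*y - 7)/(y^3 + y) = (y - 7*I)/(y*(y + I))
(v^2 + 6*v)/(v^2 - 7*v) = (v + 6)/(v - 7)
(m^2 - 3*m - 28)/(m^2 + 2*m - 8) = (m - 7)/(m - 2)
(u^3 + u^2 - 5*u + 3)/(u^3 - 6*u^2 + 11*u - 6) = (u^2 + 2*u - 3)/(u^2 - 5*u + 6)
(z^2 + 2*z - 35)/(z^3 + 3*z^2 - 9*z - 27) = (z^2 + 2*z - 35)/(z^3 + 3*z^2 - 9*z - 27)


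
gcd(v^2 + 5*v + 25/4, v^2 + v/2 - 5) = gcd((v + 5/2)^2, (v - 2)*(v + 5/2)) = v + 5/2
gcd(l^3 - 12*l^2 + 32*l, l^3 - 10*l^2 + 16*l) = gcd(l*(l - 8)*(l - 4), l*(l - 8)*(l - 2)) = l^2 - 8*l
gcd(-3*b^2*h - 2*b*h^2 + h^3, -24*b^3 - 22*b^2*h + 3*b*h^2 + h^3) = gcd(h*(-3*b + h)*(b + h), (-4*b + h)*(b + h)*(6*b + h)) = b + h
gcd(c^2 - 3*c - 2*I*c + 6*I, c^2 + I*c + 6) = c - 2*I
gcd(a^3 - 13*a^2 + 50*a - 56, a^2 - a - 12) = a - 4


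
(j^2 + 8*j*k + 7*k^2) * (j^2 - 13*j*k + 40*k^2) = j^4 - 5*j^3*k - 57*j^2*k^2 + 229*j*k^3 + 280*k^4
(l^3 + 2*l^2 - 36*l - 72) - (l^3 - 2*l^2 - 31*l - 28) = 4*l^2 - 5*l - 44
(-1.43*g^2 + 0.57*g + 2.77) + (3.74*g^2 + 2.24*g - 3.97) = 2.31*g^2 + 2.81*g - 1.2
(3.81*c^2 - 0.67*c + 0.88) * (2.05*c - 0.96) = 7.8105*c^3 - 5.0311*c^2 + 2.4472*c - 0.8448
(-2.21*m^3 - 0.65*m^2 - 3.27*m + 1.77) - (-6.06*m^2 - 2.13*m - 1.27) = -2.21*m^3 + 5.41*m^2 - 1.14*m + 3.04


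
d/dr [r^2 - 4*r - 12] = 2*r - 4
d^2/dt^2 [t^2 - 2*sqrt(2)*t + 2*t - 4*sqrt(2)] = 2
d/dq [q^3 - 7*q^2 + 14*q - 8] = 3*q^2 - 14*q + 14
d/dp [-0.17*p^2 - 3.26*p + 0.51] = -0.34*p - 3.26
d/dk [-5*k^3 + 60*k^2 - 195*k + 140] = -15*k^2 + 120*k - 195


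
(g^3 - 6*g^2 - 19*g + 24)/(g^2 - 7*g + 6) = (g^2 - 5*g - 24)/(g - 6)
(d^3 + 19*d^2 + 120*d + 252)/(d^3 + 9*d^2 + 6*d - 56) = (d^2 + 12*d + 36)/(d^2 + 2*d - 8)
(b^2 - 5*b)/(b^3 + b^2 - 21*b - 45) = b/(b^2 + 6*b + 9)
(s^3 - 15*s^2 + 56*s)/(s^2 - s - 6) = s*(-s^2 + 15*s - 56)/(-s^2 + s + 6)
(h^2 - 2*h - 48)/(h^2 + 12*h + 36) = (h - 8)/(h + 6)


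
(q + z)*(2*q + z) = 2*q^2 + 3*q*z + z^2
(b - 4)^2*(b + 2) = b^3 - 6*b^2 + 32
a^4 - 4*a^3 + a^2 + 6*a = a*(a - 3)*(a - 2)*(a + 1)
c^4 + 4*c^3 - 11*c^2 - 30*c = c*(c - 3)*(c + 2)*(c + 5)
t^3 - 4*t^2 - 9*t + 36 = (t - 4)*(t - 3)*(t + 3)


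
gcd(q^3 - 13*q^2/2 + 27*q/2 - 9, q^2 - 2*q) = q - 2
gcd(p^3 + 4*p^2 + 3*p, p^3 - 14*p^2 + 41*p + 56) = p + 1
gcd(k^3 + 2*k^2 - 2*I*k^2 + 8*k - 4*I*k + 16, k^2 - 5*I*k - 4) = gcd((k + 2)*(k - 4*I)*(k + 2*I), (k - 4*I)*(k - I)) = k - 4*I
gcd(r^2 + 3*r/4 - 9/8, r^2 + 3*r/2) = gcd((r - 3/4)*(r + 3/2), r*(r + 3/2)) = r + 3/2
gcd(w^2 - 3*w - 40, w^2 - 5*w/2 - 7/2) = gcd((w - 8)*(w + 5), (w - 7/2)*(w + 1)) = 1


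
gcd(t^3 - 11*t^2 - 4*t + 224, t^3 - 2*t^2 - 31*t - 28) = t^2 - 3*t - 28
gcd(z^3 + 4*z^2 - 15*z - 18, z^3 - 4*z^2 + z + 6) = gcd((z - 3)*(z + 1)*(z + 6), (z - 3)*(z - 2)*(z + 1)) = z^2 - 2*z - 3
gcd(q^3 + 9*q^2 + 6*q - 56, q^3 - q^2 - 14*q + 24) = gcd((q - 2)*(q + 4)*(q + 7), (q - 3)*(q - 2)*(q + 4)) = q^2 + 2*q - 8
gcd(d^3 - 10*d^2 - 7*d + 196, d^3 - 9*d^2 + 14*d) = d - 7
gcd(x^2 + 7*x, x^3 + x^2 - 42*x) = x^2 + 7*x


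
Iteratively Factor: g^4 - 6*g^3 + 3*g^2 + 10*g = (g + 1)*(g^3 - 7*g^2 + 10*g) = (g - 5)*(g + 1)*(g^2 - 2*g) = (g - 5)*(g - 2)*(g + 1)*(g)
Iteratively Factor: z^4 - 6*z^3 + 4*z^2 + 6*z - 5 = (z - 1)*(z^3 - 5*z^2 - z + 5) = (z - 1)*(z + 1)*(z^2 - 6*z + 5) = (z - 1)^2*(z + 1)*(z - 5)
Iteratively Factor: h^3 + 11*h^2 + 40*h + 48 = (h + 4)*(h^2 + 7*h + 12) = (h + 4)^2*(h + 3)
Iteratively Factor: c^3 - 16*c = (c - 4)*(c^2 + 4*c) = (c - 4)*(c + 4)*(c)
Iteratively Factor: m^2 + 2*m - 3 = (m + 3)*(m - 1)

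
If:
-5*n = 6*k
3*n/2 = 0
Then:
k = 0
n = 0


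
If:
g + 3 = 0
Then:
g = -3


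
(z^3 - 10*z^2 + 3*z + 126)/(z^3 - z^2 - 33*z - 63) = (z - 6)/(z + 3)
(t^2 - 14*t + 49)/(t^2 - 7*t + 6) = (t^2 - 14*t + 49)/(t^2 - 7*t + 6)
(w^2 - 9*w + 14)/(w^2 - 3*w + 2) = (w - 7)/(w - 1)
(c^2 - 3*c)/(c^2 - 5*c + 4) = c*(c - 3)/(c^2 - 5*c + 4)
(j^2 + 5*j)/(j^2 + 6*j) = (j + 5)/(j + 6)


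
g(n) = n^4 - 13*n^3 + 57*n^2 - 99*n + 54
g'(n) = 4*n^3 - 39*n^2 + 114*n - 99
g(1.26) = -3.73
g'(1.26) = -9.27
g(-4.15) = 2672.30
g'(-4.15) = -1529.67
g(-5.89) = 6474.48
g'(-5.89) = -2940.80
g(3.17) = -0.18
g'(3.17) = -2.11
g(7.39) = 171.18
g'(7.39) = 227.92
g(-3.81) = 2188.31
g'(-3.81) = -1320.69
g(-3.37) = 1661.50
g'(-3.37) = -1079.19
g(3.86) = -4.53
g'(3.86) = -9.99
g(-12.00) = 52650.00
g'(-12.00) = -13995.00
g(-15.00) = 108864.00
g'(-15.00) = -24084.00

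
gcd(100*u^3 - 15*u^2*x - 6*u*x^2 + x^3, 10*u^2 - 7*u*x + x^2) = -5*u + x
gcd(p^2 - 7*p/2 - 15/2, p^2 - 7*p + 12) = 1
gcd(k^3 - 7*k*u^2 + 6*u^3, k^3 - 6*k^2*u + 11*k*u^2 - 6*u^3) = k^2 - 3*k*u + 2*u^2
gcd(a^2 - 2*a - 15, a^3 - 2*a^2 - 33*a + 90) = a - 5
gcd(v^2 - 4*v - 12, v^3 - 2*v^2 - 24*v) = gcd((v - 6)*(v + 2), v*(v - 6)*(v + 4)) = v - 6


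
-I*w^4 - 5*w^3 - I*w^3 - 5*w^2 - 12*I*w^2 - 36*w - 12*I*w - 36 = (w - 6*I)*(w - 2*I)*(w + 3*I)*(-I*w - I)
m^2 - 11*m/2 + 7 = (m - 7/2)*(m - 2)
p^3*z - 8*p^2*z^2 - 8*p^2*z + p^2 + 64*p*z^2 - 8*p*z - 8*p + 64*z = (p - 8)*(p - 8*z)*(p*z + 1)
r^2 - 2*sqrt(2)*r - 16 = (r - 4*sqrt(2))*(r + 2*sqrt(2))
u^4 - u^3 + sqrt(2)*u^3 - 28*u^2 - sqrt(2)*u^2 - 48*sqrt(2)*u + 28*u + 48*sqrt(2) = (u - 1)*(u - 4*sqrt(2))*(u + 2*sqrt(2))*(u + 3*sqrt(2))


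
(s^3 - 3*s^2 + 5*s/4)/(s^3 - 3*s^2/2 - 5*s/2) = (s - 1/2)/(s + 1)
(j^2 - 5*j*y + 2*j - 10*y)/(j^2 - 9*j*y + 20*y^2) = (-j - 2)/(-j + 4*y)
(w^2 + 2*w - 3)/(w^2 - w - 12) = (w - 1)/(w - 4)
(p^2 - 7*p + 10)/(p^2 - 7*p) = (p^2 - 7*p + 10)/(p*(p - 7))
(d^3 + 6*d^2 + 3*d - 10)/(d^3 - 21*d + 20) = (d + 2)/(d - 4)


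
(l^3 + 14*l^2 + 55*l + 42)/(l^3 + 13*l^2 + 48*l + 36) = (l + 7)/(l + 6)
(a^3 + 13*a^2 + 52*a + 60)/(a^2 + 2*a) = a + 11 + 30/a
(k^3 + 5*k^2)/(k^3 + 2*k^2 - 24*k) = k*(k + 5)/(k^2 + 2*k - 24)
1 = 1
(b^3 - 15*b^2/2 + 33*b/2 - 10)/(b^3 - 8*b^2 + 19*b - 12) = (b - 5/2)/(b - 3)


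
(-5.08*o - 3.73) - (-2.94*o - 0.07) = -2.14*o - 3.66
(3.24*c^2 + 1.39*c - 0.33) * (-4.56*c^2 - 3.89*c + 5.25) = -14.7744*c^4 - 18.942*c^3 + 13.1077*c^2 + 8.5812*c - 1.7325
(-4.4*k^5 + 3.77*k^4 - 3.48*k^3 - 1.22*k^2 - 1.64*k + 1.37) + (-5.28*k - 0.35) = -4.4*k^5 + 3.77*k^4 - 3.48*k^3 - 1.22*k^2 - 6.92*k + 1.02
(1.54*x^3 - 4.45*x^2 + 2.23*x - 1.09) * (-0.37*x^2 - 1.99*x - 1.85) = -0.5698*x^5 - 1.4181*x^4 + 5.1814*x^3 + 4.1981*x^2 - 1.9564*x + 2.0165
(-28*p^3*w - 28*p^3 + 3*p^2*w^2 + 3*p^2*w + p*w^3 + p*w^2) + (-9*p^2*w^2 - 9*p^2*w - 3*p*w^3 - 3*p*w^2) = -28*p^3*w - 28*p^3 - 6*p^2*w^2 - 6*p^2*w - 2*p*w^3 - 2*p*w^2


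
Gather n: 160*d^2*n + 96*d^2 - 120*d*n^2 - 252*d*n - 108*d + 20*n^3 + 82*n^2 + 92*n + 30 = 96*d^2 - 108*d + 20*n^3 + n^2*(82 - 120*d) + n*(160*d^2 - 252*d + 92) + 30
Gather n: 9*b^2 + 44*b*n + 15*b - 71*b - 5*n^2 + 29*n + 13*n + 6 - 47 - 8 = 9*b^2 - 56*b - 5*n^2 + n*(44*b + 42) - 49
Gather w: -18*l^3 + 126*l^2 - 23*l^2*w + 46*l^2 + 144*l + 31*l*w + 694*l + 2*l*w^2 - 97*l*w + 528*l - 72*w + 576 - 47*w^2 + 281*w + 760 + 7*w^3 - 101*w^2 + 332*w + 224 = -18*l^3 + 172*l^2 + 1366*l + 7*w^3 + w^2*(2*l - 148) + w*(-23*l^2 - 66*l + 541) + 1560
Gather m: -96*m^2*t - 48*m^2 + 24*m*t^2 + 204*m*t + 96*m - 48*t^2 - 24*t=m^2*(-96*t - 48) + m*(24*t^2 + 204*t + 96) - 48*t^2 - 24*t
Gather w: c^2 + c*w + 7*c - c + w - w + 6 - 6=c^2 + c*w + 6*c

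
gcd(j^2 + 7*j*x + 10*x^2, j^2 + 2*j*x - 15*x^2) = j + 5*x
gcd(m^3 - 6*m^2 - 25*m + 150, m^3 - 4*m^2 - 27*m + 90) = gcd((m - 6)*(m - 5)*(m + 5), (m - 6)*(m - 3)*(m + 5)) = m^2 - m - 30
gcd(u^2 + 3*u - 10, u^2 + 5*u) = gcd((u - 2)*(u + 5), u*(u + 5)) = u + 5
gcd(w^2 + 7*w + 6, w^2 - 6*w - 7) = w + 1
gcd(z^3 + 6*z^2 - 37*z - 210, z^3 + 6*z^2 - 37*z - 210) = z^3 + 6*z^2 - 37*z - 210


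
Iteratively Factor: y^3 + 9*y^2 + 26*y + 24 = (y + 2)*(y^2 + 7*y + 12) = (y + 2)*(y + 3)*(y + 4)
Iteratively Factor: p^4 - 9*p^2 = (p + 3)*(p^3 - 3*p^2) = p*(p + 3)*(p^2 - 3*p) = p^2*(p + 3)*(p - 3)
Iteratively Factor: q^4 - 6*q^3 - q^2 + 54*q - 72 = (q - 4)*(q^3 - 2*q^2 - 9*q + 18) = (q - 4)*(q - 3)*(q^2 + q - 6) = (q - 4)*(q - 3)*(q - 2)*(q + 3)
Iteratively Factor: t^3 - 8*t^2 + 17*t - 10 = (t - 1)*(t^2 - 7*t + 10) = (t - 2)*(t - 1)*(t - 5)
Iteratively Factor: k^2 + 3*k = (k + 3)*(k)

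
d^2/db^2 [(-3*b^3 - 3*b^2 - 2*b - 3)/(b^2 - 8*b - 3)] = 2*(-227*b^3 - 252*b^2 - 27*b - 180)/(b^6 - 24*b^5 + 183*b^4 - 368*b^3 - 549*b^2 - 216*b - 27)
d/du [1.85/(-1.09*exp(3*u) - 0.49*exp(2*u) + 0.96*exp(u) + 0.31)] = (6.0495*exp(2*u) + 1.813*exp(u) - 1.776)*exp(u)/(1.09*exp(3*u) + 0.49*exp(2*u) - 0.96*exp(u) - 0.31)^2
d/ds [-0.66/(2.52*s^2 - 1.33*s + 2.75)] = (3.3264*s - 0.8778)/(2.52*s^2 - 1.33*s + 2.75)^2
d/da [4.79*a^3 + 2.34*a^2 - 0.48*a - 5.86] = 14.37*a^2 + 4.68*a - 0.48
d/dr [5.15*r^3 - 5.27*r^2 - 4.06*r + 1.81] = 15.45*r^2 - 10.54*r - 4.06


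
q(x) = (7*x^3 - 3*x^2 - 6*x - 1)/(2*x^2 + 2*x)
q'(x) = (-4*x - 2)*(7*x^3 - 3*x^2 - 6*x - 1)/(2*x^2 + 2*x)^2 + (21*x^2 - 6*x - 6)/(2*x^2 + 2*x) = (7*x^4 + 14*x^3 + 3*x^2 + 2*x + 1)/(2*x^2*(x^2 + 2*x + 1))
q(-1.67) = -14.28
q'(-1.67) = -1.89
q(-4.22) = -20.43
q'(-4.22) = 3.29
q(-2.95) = -16.44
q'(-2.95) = 2.90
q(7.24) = 20.57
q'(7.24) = 3.47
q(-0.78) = 4.27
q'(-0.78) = -47.33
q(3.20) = 6.64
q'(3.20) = 3.41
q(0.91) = -1.06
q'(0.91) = 3.42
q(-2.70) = -15.74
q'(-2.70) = 2.70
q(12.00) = 37.15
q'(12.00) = 3.49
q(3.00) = 5.96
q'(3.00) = 3.40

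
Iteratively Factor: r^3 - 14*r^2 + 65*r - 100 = (r - 5)*(r^2 - 9*r + 20) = (r - 5)*(r - 4)*(r - 5)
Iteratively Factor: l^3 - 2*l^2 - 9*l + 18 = (l - 3)*(l^2 + l - 6) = (l - 3)*(l + 3)*(l - 2)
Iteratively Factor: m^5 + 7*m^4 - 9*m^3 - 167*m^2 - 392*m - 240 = (m + 3)*(m^4 + 4*m^3 - 21*m^2 - 104*m - 80) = (m + 3)*(m + 4)*(m^3 - 21*m - 20) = (m + 3)*(m + 4)^2*(m^2 - 4*m - 5) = (m + 1)*(m + 3)*(m + 4)^2*(m - 5)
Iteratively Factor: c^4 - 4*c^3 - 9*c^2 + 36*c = (c)*(c^3 - 4*c^2 - 9*c + 36) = c*(c - 4)*(c^2 - 9) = c*(c - 4)*(c + 3)*(c - 3)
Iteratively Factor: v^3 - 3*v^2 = (v)*(v^2 - 3*v) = v*(v - 3)*(v)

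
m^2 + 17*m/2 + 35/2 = (m + 7/2)*(m + 5)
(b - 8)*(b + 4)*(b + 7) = b^3 + 3*b^2 - 60*b - 224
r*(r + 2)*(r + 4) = r^3 + 6*r^2 + 8*r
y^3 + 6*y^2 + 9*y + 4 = (y + 1)^2*(y + 4)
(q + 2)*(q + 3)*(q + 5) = q^3 + 10*q^2 + 31*q + 30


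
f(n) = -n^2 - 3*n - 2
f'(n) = -2*n - 3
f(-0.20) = -1.44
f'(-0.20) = -2.60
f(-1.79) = 0.17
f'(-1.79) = 0.58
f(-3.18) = -2.57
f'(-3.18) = 3.36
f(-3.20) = -2.64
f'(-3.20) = 3.40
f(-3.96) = -5.80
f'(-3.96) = 4.92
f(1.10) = -6.51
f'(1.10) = -5.20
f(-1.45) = 0.25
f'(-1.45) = -0.10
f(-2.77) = -1.36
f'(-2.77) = 2.54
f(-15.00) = -182.00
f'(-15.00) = 27.00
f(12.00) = -182.00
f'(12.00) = -27.00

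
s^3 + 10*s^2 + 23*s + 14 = (s + 1)*(s + 2)*(s + 7)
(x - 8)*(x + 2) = x^2 - 6*x - 16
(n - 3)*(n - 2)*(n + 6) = n^3 + n^2 - 24*n + 36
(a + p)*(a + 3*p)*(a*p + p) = a^3*p + 4*a^2*p^2 + a^2*p + 3*a*p^3 + 4*a*p^2 + 3*p^3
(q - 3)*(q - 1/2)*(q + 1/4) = q^3 - 13*q^2/4 + 5*q/8 + 3/8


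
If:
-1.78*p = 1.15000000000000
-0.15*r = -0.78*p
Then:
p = -0.65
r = -3.36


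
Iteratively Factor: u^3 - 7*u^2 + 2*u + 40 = (u - 4)*(u^2 - 3*u - 10) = (u - 5)*(u - 4)*(u + 2)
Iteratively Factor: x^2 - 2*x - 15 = (x - 5)*(x + 3)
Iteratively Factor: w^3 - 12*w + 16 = (w - 2)*(w^2 + 2*w - 8) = (w - 2)^2*(w + 4)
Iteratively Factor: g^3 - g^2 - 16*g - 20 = (g - 5)*(g^2 + 4*g + 4) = (g - 5)*(g + 2)*(g + 2)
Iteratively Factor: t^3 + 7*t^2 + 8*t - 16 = (t - 1)*(t^2 + 8*t + 16) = (t - 1)*(t + 4)*(t + 4)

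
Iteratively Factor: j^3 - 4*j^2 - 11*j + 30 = (j - 5)*(j^2 + j - 6) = (j - 5)*(j + 3)*(j - 2)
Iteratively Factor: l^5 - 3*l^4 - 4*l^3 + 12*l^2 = (l - 3)*(l^4 - 4*l^2) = (l - 3)*(l - 2)*(l^3 + 2*l^2) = l*(l - 3)*(l - 2)*(l^2 + 2*l) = l*(l - 3)*(l - 2)*(l + 2)*(l)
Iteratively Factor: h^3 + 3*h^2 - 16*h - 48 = (h + 4)*(h^2 - h - 12) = (h + 3)*(h + 4)*(h - 4)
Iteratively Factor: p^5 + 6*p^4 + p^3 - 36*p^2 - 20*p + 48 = (p + 4)*(p^4 + 2*p^3 - 7*p^2 - 8*p + 12) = (p - 1)*(p + 4)*(p^3 + 3*p^2 - 4*p - 12) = (p - 1)*(p + 2)*(p + 4)*(p^2 + p - 6) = (p - 1)*(p + 2)*(p + 3)*(p + 4)*(p - 2)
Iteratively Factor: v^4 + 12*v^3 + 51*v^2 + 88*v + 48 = (v + 4)*(v^3 + 8*v^2 + 19*v + 12) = (v + 3)*(v + 4)*(v^2 + 5*v + 4) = (v + 1)*(v + 3)*(v + 4)*(v + 4)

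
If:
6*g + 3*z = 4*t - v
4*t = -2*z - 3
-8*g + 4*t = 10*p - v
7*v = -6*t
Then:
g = -19*z/21 - 17/28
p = 17*z/30 + 1/4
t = -z/2 - 3/4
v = 3*z/7 + 9/14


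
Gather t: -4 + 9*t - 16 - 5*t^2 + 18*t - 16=-5*t^2 + 27*t - 36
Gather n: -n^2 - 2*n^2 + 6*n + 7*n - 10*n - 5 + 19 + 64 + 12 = -3*n^2 + 3*n + 90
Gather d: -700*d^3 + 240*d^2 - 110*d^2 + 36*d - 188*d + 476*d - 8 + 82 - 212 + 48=-700*d^3 + 130*d^2 + 324*d - 90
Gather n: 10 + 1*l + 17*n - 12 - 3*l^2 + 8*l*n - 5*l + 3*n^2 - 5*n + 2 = -3*l^2 - 4*l + 3*n^2 + n*(8*l + 12)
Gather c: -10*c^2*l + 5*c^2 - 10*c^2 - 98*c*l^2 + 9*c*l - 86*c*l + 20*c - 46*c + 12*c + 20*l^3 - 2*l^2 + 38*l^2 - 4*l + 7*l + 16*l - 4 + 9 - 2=c^2*(-10*l - 5) + c*(-98*l^2 - 77*l - 14) + 20*l^3 + 36*l^2 + 19*l + 3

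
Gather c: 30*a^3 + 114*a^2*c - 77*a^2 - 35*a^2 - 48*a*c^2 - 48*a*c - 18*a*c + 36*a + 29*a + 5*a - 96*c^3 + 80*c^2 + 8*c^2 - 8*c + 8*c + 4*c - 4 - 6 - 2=30*a^3 - 112*a^2 + 70*a - 96*c^3 + c^2*(88 - 48*a) + c*(114*a^2 - 66*a + 4) - 12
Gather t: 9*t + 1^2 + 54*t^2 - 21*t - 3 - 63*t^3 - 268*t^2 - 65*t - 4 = -63*t^3 - 214*t^2 - 77*t - 6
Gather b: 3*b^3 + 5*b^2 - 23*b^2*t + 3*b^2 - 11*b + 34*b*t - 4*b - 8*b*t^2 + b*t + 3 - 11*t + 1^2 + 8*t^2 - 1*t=3*b^3 + b^2*(8 - 23*t) + b*(-8*t^2 + 35*t - 15) + 8*t^2 - 12*t + 4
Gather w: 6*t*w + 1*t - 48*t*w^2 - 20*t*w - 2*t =-48*t*w^2 - 14*t*w - t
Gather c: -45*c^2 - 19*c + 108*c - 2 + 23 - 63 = -45*c^2 + 89*c - 42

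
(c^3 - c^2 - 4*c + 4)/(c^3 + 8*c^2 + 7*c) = (c^3 - c^2 - 4*c + 4)/(c*(c^2 + 8*c + 7))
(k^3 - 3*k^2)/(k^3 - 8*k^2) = (k - 3)/(k - 8)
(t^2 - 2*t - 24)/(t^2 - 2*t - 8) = (-t^2 + 2*t + 24)/(-t^2 + 2*t + 8)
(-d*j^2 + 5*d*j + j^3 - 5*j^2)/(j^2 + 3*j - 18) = j*(-d*j + 5*d + j^2 - 5*j)/(j^2 + 3*j - 18)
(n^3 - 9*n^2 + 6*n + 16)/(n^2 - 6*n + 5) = (n^3 - 9*n^2 + 6*n + 16)/(n^2 - 6*n + 5)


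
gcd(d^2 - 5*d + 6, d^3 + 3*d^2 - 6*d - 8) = d - 2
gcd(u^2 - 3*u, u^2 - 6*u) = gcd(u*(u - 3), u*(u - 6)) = u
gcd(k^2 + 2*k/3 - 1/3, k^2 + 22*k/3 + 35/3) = 1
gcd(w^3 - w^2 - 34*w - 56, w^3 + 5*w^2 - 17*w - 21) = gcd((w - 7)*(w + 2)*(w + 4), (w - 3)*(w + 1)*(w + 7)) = 1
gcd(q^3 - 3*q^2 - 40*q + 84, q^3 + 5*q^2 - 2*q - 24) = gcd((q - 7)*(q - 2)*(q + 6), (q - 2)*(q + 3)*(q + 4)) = q - 2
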